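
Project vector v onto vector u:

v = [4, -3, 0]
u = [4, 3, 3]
v·u = (4)(4) + (-3)(3) + (0)(3) = 7
u·u = (4)² + (3)² + (3)² = 34
proj_u(v) = (v·u / u·u) × u = (7/34) × u

proj_u(v) = [14/17, 21/34, 21/34]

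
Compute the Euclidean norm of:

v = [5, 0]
5

||v||₂ = √((5)² + (0)²) = √25 = 5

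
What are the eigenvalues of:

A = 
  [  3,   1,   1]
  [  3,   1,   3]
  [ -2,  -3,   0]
λ = 2, 1 + i√6, 1 - i√6  (≈ 2, 1 + 2.449i, 1 - 2.449i)

Characteristic polynomial: det(λI - A) = λ³ - 4λ² + 11λ - 14
Testing integer divisors of the constant term: p(2) = 0, so (λ - 2) is a factor:
p(λ) = (λ - 2)(λ² - 2λ + 7)
λ² - 2λ + 7 = 0  ⇒  λ = (2 ± √((-2)² - 4·(7)))/2 = (2 ± √(-24))/2
  = 1 + i√6,  1 - i√6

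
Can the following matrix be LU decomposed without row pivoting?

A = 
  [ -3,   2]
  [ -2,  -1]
Yes.
A[1,1] = -3 ≠ 0, so Gaussian elimination proceeds without a row swap: multiplier ℓ₂₁ = (-2)/(-3) = 2/3, and U[2,2] = -1 - (2/3)(2) = -7/3.
L = 
  [  1,   0]
  [2/3,   1]
U = 
  [  -3,    2]
  [   0, -7/3]
Check row 2 of LU: [(2/3)(-3), (2/3)(2) + (-7/3)] = [-2, -1] = row 2 of A ✓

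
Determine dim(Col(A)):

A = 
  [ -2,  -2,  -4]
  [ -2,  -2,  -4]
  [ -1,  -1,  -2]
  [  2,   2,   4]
Row reduce:
R2 → R2 - (1)·R1
R3 → R3 - (1/2)·R1
R4 → R4 + (1)·R1
REF = 
  [ -2,  -2,  -4]
  [  0,   0,   0]
  [  0,   0,   0]
  [  0,   0,   0]
Pivot columns: 1 → 1 pivot.
dim(Col(A)) = number of pivot columns = 1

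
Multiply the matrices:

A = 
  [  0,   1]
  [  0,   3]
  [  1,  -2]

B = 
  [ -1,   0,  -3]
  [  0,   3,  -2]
A is 3×2 and B is 2×3, so AB is 3×3. Each entry is (row of A)·(column of B):
AB[1,1] = (0)(-1) + (1)(0) = 0
AB[1,2] = (0)(0) + (1)(3) = 3
AB[1,3] = (0)(-3) + (1)(-2) = -2
AB[2,1] = (0)(-1) + (3)(0) = 0
AB[2,2] = (0)(0) + (3)(3) = 9
AB[2,3] = (0)(-3) + (3)(-2) = -6
AB[3,1] = (1)(-1) + (-2)(0) = -1
AB[3,2] = (1)(0) + (-2)(3) = -6
AB[3,3] = (1)(-3) + (-2)(-2) = 1

AB = 
  [  0,   3,  -2]
  [  0,   9,  -6]
  [ -1,  -6,   1]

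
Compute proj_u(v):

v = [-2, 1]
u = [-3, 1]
proj_u(v) = [-21/10, 7/10]

v·u = (-2)(-3) + (1)(1) = 7
u·u = (-3)² + (1)² = 10
proj_u(v) = (v·u / u·u) × u = (7/10) × u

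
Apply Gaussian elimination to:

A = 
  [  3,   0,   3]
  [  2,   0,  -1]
Row operations:
R2 → R2 - (2/3)·R1

Resulting echelon form:
REF = 
  [  3,   0,   3]
  [  0,   0,  -3]

Rank = 2 (number of non-zero pivot rows).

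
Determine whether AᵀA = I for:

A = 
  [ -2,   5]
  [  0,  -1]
No

AᵀA = 
  [  4, -10]
  [-10,  26]
≠ I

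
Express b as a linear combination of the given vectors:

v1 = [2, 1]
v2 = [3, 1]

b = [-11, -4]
c1 = -1, c2 = -3

b = -1·v1 + -3·v2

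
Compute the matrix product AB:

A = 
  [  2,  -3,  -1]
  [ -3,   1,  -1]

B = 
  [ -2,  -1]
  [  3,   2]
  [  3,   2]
A is 2×3 and B is 3×2, so AB is 2×2. Each entry is (row of A)·(column of B):
AB[1,1] = (2)(-2) + (-3)(3) + (-1)(3) = -16
AB[1,2] = (2)(-1) + (-3)(2) + (-1)(2) = -10
AB[2,1] = (-3)(-2) + (1)(3) + (-1)(3) = 6
AB[2,2] = (-3)(-1) + (1)(2) + (-1)(2) = 3

AB = 
  [-16, -10]
  [  6,   3]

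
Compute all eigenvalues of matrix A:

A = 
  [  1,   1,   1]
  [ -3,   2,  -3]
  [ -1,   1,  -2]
λ = -1, 1 + 2i, 1 - 2i  (≈ -1, 1 + 2i, 1 - 2i)

Characteristic polynomial: det(λI - A) = λ³ - λ² + 3λ + 5
Testing integer divisors of the constant term: p(-1) = 0, so (λ + 1) is a factor:
p(λ) = (λ + 1)(λ² - 2λ + 5)
λ² - 2λ + 5 = 0  ⇒  λ = (2 ± √((-2)² - 4·(5)))/2 = (2 ± √(-16))/2
  = 1 + 2i,  1 - 2i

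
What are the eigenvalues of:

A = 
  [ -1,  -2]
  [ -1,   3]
tr(A) = 2, det(A) = -5
Characteristic polynomial: λ² - tr(A)λ + det(A) = λ² - 2λ - 5
λ² - 2λ - 5 = 0  ⇒  λ = (2 ± √((-2)² - 4·(-5)))/2 = (2 ± √(24))/2
  = 1 + √6,  1 - √6

λ = 1 + √6, 1 - √6  (≈ 3.449, -1.449)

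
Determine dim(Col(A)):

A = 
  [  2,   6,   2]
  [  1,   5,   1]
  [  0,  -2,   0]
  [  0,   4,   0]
dim(Col(A)) = 2

Row reduce:
R2 → R2 - (1/2)·R1
R3 → R3 + (1)·R2
R4 → R4 - (2)·R2
REF = 
  [  2,   6,   2]
  [  0,   2,   0]
  [  0,   0,   0]
  [  0,   0,   0]
Pivot columns: 1, 2 → 2 pivots.
dim(Col(A)) = number of pivot columns = 2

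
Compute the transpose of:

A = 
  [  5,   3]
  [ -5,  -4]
Aᵀ = 
  [  5,  -5]
  [  3,  -4]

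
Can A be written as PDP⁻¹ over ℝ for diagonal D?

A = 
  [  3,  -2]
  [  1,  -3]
Yes

tr(A) = 0, det(A) = -7
Characteristic polynomial: λ² - tr(A)λ + det(A) = λ² - 7
λ² - 7 = 0  ⇒  λ = (0 ± √((0)² - 4·(-7)))/2 = (0 ± √(28))/2
  = √7,  -√7
Eigenvalues: √7, -√7  (≈ 2.646, -2.646)
The two irrational eigenvalues are distinct (simple), so each has alg. mult. = geom. mult. = 1.
Sum of geometric multiplicities equals n, so A has n independent eigenvectors.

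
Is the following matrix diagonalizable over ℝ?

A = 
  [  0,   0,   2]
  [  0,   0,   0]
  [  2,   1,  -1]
Yes

Characteristic polynomial: det(λI - A) = λ³ + λ² - 4λ
The constant term is 0, so λ = 0 is a root: p(λ) = λ(λ² + λ - 4)
λ² + λ - 4 = 0  ⇒  λ = (-1 ± √((1)² - 4·(-4)))/2 = (-1 ± √(17))/2
  = (-1 + √17)/2,  (-1 - √17)/2
Eigenvalues: 0, (-1 + √17)/2, (-1 - √17)/2  (≈ 0, 1.562, -2.562)
The two irrational eigenvalues are distinct (simple), so each has alg. mult. = geom. mult. = 1.
λ=0: alg. mult. = 1, geom. mult. = 3 - rank(A - (0)I) = 3 - 2 = 1
Sum of geometric multiplicities equals n, so A has n independent eigenvectors.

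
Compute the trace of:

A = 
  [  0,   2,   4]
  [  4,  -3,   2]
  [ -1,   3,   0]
-3

tr(A) = 0 + -3 + 0 = -3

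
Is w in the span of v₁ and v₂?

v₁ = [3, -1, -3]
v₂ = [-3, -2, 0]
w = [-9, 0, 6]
Yes

Form the augmented matrix and row-reduce:
[v₁|v₂|w] = 
  [  3,  -3,  -9]
  [ -1,  -2,   0]
  [ -3,   0,   6]
R2 → R2 + (1/3)·R1
R3 → R3 + (1)·R1
R3 → R3 - (1)·R2
REF = 
  [  3,  -3,  -9]
  [  0,  -3,  -3]
  [  0,   0,   0]

No row of the form [0 0 | nonzero], so the system is consistent. Back-substitution gives c₁ = -2, c₂ = 1: w = (-2)·v₁ + (1)·v₂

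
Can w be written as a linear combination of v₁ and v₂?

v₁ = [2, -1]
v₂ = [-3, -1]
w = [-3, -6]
Yes

Form the augmented matrix and row-reduce:
[v₁|v₂|w] = 
  [  2,  -3,  -3]
  [ -1,  -1,  -6]
R2 → R2 + (1/2)·R1
REF = 
  [    2,    -3,    -3]
  [    0,  -5/2, -15/2]

No row of the form [0 0 | nonzero], so the system is consistent. Back-substitution gives c₁ = 3, c₂ = 3: w = (3)·v₁ + (3)·v₂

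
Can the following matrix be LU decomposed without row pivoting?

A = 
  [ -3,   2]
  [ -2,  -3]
Yes.
A[1,1] = -3 ≠ 0, so Gaussian elimination proceeds without a row swap: multiplier ℓ₂₁ = (-2)/(-3) = 2/3, and U[2,2] = -3 - (2/3)(2) = -13/3.
L = 
  [  1,   0]
  [2/3,   1]
U = 
  [   -3,     2]
  [    0, -13/3]
Check row 2 of LU: [(2/3)(-3), (2/3)(2) + (-13/3)] = [-2, -3] = row 2 of A ✓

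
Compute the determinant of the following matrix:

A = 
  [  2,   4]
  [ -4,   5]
For a 2×2 matrix, det = ad - bc = (2)(5) - (4)(-4) = 26

det(A) = 26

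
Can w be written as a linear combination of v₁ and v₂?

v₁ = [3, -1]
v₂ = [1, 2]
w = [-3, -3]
Yes

Form the augmented matrix and row-reduce:
[v₁|v₂|w] = 
  [  3,   1,  -3]
  [ -1,   2,  -3]
R2 → R2 + (1/3)·R1
REF = 
  [  3,   1,  -3]
  [  0, 7/3,  -4]

No row of the form [0 0 | nonzero], so the system is consistent. Back-substitution gives c₁ = -3/7, c₂ = -12/7: w = (-3/7)·v₁ + (-12/7)·v₂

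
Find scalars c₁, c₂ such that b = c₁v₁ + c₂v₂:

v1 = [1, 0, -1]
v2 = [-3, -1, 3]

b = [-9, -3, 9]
c1 = 0, c2 = 3

b = 0·v1 + 3·v2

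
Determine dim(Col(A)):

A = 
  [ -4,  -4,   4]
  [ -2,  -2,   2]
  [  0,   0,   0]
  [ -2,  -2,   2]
dim(Col(A)) = 1

Row reduce:
R2 → R2 - (1/2)·R1
R4 → R4 - (1/2)·R1
REF = 
  [ -4,  -4,   4]
  [  0,   0,   0]
  [  0,   0,   0]
  [  0,   0,   0]
Pivot columns: 1 → 1 pivot.
dim(Col(A)) = number of pivot columns = 1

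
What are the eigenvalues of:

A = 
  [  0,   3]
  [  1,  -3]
λ = (-3 + √21)/2, (-3 - √21)/2  (≈ 0.7913, -3.791)

tr(A) = -3, det(A) = -3
Characteristic polynomial: λ² - tr(A)λ + det(A) = λ² + 3λ - 3
λ² + 3λ - 3 = 0  ⇒  λ = (-3 ± √((3)² - 4·(-3)))/2 = (-3 ± √(21))/2
  = (-3 + √21)/2,  (-3 - √21)/2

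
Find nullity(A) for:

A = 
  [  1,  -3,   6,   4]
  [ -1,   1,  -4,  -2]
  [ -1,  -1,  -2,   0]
nullity(A) = 2

Row reduce:
R2 → R2 + (1)·R1
R3 → R3 + (1)·R1
R3 → R3 - (2)·R2
REF = 
  [  1,  -3,   6,   4]
  [  0,  -2,   2,   2]
  [  0,   0,   0,   0]
Pivot columns: 1, 2 → 2 pivots.
rank(A) = 2, so nullity(A) = 4 - 2 = 2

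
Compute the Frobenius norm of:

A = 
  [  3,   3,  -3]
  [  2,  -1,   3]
||A||_F = 6.403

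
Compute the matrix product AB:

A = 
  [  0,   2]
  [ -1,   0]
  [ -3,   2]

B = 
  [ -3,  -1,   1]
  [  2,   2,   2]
A is 3×2 and B is 2×3, so AB is 3×3. Each entry is (row of A)·(column of B):
AB[1,1] = (0)(-3) + (2)(2) = 4
AB[1,2] = (0)(-1) + (2)(2) = 4
AB[1,3] = (0)(1) + (2)(2) = 4
AB[2,1] = (-1)(-3) + (0)(2) = 3
AB[2,2] = (-1)(-1) + (0)(2) = 1
AB[2,3] = (-1)(1) + (0)(2) = -1
AB[3,1] = (-3)(-3) + (2)(2) = 13
AB[3,2] = (-3)(-1) + (2)(2) = 7
AB[3,3] = (-3)(1) + (2)(2) = 1

AB = 
  [  4,   4,   4]
  [  3,   1,  -1]
  [ 13,   7,   1]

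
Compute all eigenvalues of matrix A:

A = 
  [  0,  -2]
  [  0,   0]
tr(A) = 0, det(A) = 0
Characteristic polynomial: λ² - tr(A)λ + det(A) = λ²
λ² = λ²

λ = 0, 0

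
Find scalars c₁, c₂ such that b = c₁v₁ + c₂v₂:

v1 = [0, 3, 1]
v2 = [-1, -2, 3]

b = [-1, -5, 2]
c1 = -1, c2 = 1

b = -1·v1 + 1·v2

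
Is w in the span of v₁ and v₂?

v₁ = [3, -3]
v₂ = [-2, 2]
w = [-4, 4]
Yes

Form the augmented matrix and row-reduce:
[v₁|v₂|w] = 
  [  3,  -2,  -4]
  [ -3,   2,   4]
R2 → R2 + (1)·R1
REF = 
  [  3,  -2,  -4]
  [  0,   0,   0]

No row of the form [0 0 | nonzero], so the system is consistent. Back-substitution gives c₁ = -4/3, c₂ = 0: w = (-4/3)·v₁ + (0)·v₂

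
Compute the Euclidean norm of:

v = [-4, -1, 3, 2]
5.477

||v||₂ = √((-4)² + (-1)² + (3)² + (2)²) = √30 = 5.477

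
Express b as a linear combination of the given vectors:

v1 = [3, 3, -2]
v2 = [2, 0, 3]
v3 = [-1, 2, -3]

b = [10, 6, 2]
c1 = 2, c2 = 2, c3 = 0

b = 2·v1 + 2·v2 + 0·v3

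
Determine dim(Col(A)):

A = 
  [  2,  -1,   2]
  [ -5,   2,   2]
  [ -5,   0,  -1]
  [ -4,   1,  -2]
Row reduce:
R2 → R2 + (5/2)·R1
R3 → R3 + (5/2)·R1
R4 → R4 + (2)·R1
R3 → R3 - (5)·R2
R4 → R4 - (2)·R2
R4 → R4 - (12/31)·R3
REF = 
  [   2,   -1,    2]
  [   0, -1/2,    7]
  [   0,    0,  -31]
  [   0,    0,    0]
Pivot columns: 1, 2, 3 → 3 pivots.
dim(Col(A)) = number of pivot columns = 3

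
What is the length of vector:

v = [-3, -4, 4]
6.403

||v||₂ = √((-3)² + (-4)² + (4)²) = √41 = 6.403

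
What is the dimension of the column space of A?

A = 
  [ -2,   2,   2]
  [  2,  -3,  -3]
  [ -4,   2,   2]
Row reduce:
R2 → R2 + (1)·R1
R3 → R3 - (2)·R1
R3 → R3 - (2)·R2
REF = 
  [ -2,   2,   2]
  [  0,  -1,  -1]
  [  0,   0,   0]
Pivot columns: 1, 2 → 2 pivots.
dim(Col(A)) = number of pivot columns = 2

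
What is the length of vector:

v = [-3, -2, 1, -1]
3.873

||v||₂ = √((-3)² + (-2)² + (1)² + (-1)²) = √15 = 3.873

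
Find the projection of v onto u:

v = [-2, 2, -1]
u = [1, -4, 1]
v·u = (-2)(1) + (2)(-4) + (-1)(1) = -11
u·u = (1)² + (-4)² + (1)² = 18
proj_u(v) = (v·u / u·u) × u = (-11/18) × u

proj_u(v) = [-11/18, 22/9, -11/18]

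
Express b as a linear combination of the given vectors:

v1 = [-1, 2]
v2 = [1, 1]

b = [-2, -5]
c1 = -1, c2 = -3

b = -1·v1 + -3·v2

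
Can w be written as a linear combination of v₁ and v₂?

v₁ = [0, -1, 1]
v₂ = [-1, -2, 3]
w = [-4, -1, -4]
No

Form the augmented matrix and row-reduce:
[v₁|v₂|w] = 
  [  0,  -1,  -4]
  [ -1,  -2,  -1]
  [  1,   3,  -4]
Swap R1 ↔ R2
R3 → R3 + (1)·R1
R3 → R3 + (1)·R2
REF = 
  [ -1,  -2,  -1]
  [  0,  -1,  -4]
  [  0,   0,  -9]

Row 3 reads [0 0 | -9], i.e. 0 = -9, so the system is inconsistent and w ∉ span{v₁, v₂}.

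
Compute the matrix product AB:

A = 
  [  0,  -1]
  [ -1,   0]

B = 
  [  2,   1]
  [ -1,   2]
A is 2×2 and B is 2×2, so AB is 2×2. Each entry is (row of A)·(column of B):
AB[1,1] = (0)(2) + (-1)(-1) = 1
AB[1,2] = (0)(1) + (-1)(2) = -2
AB[2,1] = (-1)(2) + (0)(-1) = -2
AB[2,2] = (-1)(1) + (0)(2) = -1

AB = 
  [  1,  -2]
  [ -2,  -1]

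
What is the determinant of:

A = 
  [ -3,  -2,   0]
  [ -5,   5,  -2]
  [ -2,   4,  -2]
18

Cofactor expansion along row 1:
det(A) = (-3)·((5)(-2) - (-2)(4)) - (-2)·((-5)(-2) - (-2)(-2)) + (0)·((-5)(4) - (5)(-2))
  = (-3)(-2) - (-2)(6) + (0)(-10)
  = 18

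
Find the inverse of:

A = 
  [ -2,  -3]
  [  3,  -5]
det(A) = (-2)(-5) - (-3)(3) = 19
For a 2×2 matrix, A⁻¹ = (1/det(A)) · [[d, -b], [-c, a]]
    = (1/19) · [[-5, 3], [-3, -2]]

A⁻¹ = 
  [-5/19,  3/19]
  [-3/19, -2/19]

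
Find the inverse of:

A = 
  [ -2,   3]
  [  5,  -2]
det(A) = (-2)(-2) - (3)(5) = -11
For a 2×2 matrix, A⁻¹ = (1/det(A)) · [[d, -b], [-c, a]]
    = (-1/11) · [[-2, -3], [-5, -2]]

A⁻¹ = 
  [2/11, 3/11]
  [5/11, 2/11]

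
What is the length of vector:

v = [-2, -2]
2.828

||v||₂ = √((-2)² + (-2)²) = √8 = 2.828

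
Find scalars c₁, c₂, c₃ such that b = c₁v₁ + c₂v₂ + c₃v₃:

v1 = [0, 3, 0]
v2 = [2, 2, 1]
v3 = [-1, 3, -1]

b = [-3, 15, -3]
c1 = 2, c2 = 0, c3 = 3

b = 2·v1 + 0·v2 + 3·v3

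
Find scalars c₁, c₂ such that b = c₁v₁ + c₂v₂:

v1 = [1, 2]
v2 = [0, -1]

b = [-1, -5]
c1 = -1, c2 = 3

b = -1·v1 + 3·v2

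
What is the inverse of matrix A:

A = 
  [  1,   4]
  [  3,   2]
det(A) = (1)(2) - (4)(3) = -10
For a 2×2 matrix, A⁻¹ = (1/det(A)) · [[d, -b], [-c, a]]
    = (-1/10) · [[2, -4], [-3, 1]]

A⁻¹ = 
  [ -1/5,   2/5]
  [ 3/10, -1/10]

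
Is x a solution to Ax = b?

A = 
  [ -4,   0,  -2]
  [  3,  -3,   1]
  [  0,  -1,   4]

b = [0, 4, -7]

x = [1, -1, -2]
Yes

Ax = [0, 4, -7] = b ✓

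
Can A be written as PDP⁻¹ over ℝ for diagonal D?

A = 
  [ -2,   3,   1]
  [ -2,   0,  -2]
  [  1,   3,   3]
No

Characteristic polynomial: det(λI - A) = λ³ - λ² + 5λ + 6
By the rational root theorem any rational root is an integer dividing 6; none of those is a root, so p(λ) has no rational roots and hence (being an irreducible cubic) no repeated roots.
Discriminant of the cubic: Δ = -1963
Δ < 0 ⇒ one real eigenvalue and a complex-conjugate pair: λ ≈ 0.9479 + 2.408i, 0.9479 - 2.408i, -0.8958
Has complex eigenvalues (not diagonalizable over ℝ).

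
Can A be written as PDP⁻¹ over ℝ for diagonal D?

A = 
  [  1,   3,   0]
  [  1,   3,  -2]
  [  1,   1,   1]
No

Characteristic polynomial: det(λI - A) = λ³ - 5λ² + 6λ + 4
By the rational root theorem any rational root is an integer dividing 4; none of those is a root, so p(λ) has no rational roots and hence (being an irreducible cubic) no repeated roots.
Discriminant of the cubic: Δ = -556
Δ < 0 ⇒ one real eigenvalue and a complex-conjugate pair: λ ≈ 2.734 + 1.041i, 2.734 - 1.041i, -0.4675
Has complex eigenvalues (not diagonalizable over ℝ).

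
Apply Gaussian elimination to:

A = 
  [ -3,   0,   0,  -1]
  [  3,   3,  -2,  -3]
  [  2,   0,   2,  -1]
Row operations:
R2 → R2 + (1)·R1
R3 → R3 + (2/3)·R1

Resulting echelon form:
REF = 
  [  -3,    0,    0,   -1]
  [   0,    3,   -2,   -4]
  [   0,    0,    2, -5/3]

Rank = 3 (number of non-zero pivot rows).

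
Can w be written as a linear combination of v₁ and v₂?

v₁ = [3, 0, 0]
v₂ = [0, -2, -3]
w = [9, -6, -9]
Yes

Form the augmented matrix and row-reduce:
[v₁|v₂|w] = 
  [  3,   0,   9]
  [  0,  -2,  -6]
  [  0,  -3,  -9]
R3 → R3 - (3/2)·R2
REF = 
  [  3,   0,   9]
  [  0,  -2,  -6]
  [  0,   0,   0]

No row of the form [0 0 | nonzero], so the system is consistent. Back-substitution gives c₁ = 3, c₂ = 3: w = (3)·v₁ + (3)·v₂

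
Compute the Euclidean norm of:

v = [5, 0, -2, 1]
5.477

||v||₂ = √((5)² + (0)² + (-2)² + (1)²) = √30 = 5.477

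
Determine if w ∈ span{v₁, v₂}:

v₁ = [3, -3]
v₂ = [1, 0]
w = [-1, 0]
Yes

Form the augmented matrix and row-reduce:
[v₁|v₂|w] = 
  [  3,   1,  -1]
  [ -3,   0,   0]
R2 → R2 + (1)·R1
REF = 
  [  3,   1,  -1]
  [  0,   1,  -1]

No row of the form [0 0 | nonzero], so the system is consistent. Back-substitution gives c₁ = 0, c₂ = -1: w = (0)·v₁ + (-1)·v₂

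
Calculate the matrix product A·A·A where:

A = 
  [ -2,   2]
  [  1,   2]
A^3 = 
  [-12,  12]
  [  6,  12]

A² = A·A:
A²[1,1] = (-2)(-2) + (2)(1) = 6
A²[1,2] = (-2)(2) + (2)(2) = 0
A²[2,1] = (1)(-2) + (2)(1) = 0
A²[2,2] = (1)(2) + (2)(2) = 6
A² = 
  [  6,   0]
  [  0,   6]

A^3 = A^2·A:
A^3[1,1] = (6)(-2) + (0)(1) = -12
A^3[1,2] = (6)(2) + (0)(2) = 12
A^3[2,1] = (0)(-2) + (6)(1) = 6
A^3[2,2] = (0)(2) + (6)(2) = 12
A^3 = 
  [-12,  12]
  [  6,  12]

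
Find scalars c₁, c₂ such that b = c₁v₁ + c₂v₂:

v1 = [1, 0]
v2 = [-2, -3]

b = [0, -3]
c1 = 2, c2 = 1

b = 2·v1 + 1·v2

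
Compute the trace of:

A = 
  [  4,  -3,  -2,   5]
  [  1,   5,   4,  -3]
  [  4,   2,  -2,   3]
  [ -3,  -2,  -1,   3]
10

tr(A) = 4 + 5 + -2 + 3 = 10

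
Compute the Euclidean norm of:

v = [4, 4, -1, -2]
6.083

||v||₂ = √((4)² + (4)² + (-1)² + (-2)²) = √37 = 6.083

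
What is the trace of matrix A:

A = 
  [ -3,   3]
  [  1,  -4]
-7

tr(A) = -3 + -4 = -7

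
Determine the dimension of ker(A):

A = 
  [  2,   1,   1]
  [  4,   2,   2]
nullity(A) = 2

Row reduce:
R2 → R2 - (2)·R1
REF = 
  [  2,   1,   1]
  [  0,   0,   0]
Pivot columns: 1 → 1 pivot.
rank(A) = 1, so nullity(A) = 3 - 1 = 2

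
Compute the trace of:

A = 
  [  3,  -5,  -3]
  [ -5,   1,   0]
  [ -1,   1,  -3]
1

tr(A) = 3 + 1 + -3 = 1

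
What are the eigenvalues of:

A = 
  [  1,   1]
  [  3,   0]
tr(A) = 1, det(A) = -3
Characteristic polynomial: λ² - tr(A)λ + det(A) = λ² - λ - 3
λ² - λ - 3 = 0  ⇒  λ = (1 ± √((-1)² - 4·(-3)))/2 = (1 ± √(13))/2
  = (1 + √13)/2,  (1 - √13)/2

λ = (1 + √13)/2, (1 - √13)/2  (≈ 2.303, -1.303)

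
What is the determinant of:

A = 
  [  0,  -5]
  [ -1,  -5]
-5

For a 2×2 matrix, det = ad - bc = (0)(-5) - (-5)(-1) = -5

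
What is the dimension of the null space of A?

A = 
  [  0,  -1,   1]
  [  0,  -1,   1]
nullity(A) = 2

Row reduce:
R2 → R2 - (1)·R1
REF = 
  [  0,  -1,   1]
  [  0,   0,   0]
Pivot columns: 2 → 1 pivot.
rank(A) = 1, so nullity(A) = 3 - 1 = 2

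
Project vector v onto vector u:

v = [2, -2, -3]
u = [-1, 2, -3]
proj_u(v) = [-3/14, 3/7, -9/14]

v·u = (2)(-1) + (-2)(2) + (-3)(-3) = 3
u·u = (-1)² + (2)² + (-3)² = 14
proj_u(v) = (v·u / u·u) × u = (3/14) × u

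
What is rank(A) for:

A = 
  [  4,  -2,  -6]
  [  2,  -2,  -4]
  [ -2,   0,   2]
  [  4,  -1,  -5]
Row reduce:
R2 → R2 - (1/2)·R1
R3 → R3 + (1/2)·R1
R4 → R4 - (1)·R1
R3 → R3 - (1)·R2
R4 → R4 + (1)·R2
REF = 
  [  4,  -2,  -6]
  [  0,  -1,  -1]
  [  0,   0,   0]
  [  0,   0,   0]
Pivot columns: 1, 2 → 2 pivots.

rank(A) = 2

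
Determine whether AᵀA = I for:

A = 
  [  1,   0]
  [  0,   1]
Yes

AᵀA = 
  [  1,   0]
  [  0,   1]
= I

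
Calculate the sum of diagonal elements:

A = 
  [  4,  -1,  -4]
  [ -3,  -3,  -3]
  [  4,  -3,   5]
6

tr(A) = 4 + -3 + 5 = 6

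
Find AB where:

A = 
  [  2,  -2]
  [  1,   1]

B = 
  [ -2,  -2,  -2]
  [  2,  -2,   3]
AB = 
  [ -8,   0, -10]
  [  0,  -4,   1]

A is 2×2 and B is 2×3, so AB is 2×3. Each entry is (row of A)·(column of B):
AB[1,1] = (2)(-2) + (-2)(2) = -8
AB[1,2] = (2)(-2) + (-2)(-2) = 0
AB[1,3] = (2)(-2) + (-2)(3) = -10
AB[2,1] = (1)(-2) + (1)(2) = 0
AB[2,2] = (1)(-2) + (1)(-2) = -4
AB[2,3] = (1)(-2) + (1)(3) = 1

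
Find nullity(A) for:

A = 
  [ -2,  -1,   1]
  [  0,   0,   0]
nullity(A) = 2

Row reduce:
(no row operations needed)
REF = 
  [ -2,  -1,   1]
  [  0,   0,   0]
Pivot columns: 1 → 1 pivot.
rank(A) = 1, so nullity(A) = 3 - 1 = 2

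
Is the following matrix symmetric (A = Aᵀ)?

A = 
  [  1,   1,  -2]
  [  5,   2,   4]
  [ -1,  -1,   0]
No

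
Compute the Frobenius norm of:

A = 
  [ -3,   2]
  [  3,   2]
||A||_F = 5.099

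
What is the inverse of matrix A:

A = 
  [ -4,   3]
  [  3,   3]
det(A) = (-4)(3) - (3)(3) = -21
For a 2×2 matrix, A⁻¹ = (1/det(A)) · [[d, -b], [-c, a]]
    = (-1/21) · [[3, -3], [-3, -4]]

A⁻¹ = 
  [-1/7,  1/7]
  [ 1/7, 4/21]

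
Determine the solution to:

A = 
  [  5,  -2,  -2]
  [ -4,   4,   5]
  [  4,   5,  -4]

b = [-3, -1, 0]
Row reduce the augmented matrix [A|b]:
R2 → R2 + (4/5)·R1
R3 → R3 - (4/5)·R1
R3 → R3 - (11/4)·R2
REF = 
  [    5,    -2,    -2,    -3]
  [    0,  12/5,  17/5, -17/5]
  [    0,     0, -47/4,  47/4]

Back-substitution:
x₃ = (47/4) / (-47/4) = -1
x₂ = (-17/5 - (17/5)(-1)) / (12/5) = 0
x₁ = (-3 - (-2)(0) - (-2)(-1)) / 5 = -1

x = [-1, 0, -1]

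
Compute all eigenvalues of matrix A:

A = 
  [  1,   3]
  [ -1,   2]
λ = (3 + i√11)/2, (3 - i√11)/2  (≈ 1.5 + 1.658i, 1.5 - 1.658i)

tr(A) = 3, det(A) = 5
Characteristic polynomial: λ² - tr(A)λ + det(A) = λ² - 3λ + 5
λ² - 3λ + 5 = 0  ⇒  λ = (3 ± √((-3)² - 4·(5)))/2 = (3 ± √(-11))/2
  = (3 + i√11)/2,  (3 - i√11)/2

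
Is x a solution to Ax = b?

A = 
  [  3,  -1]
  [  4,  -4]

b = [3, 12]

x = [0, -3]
Yes

Ax = [3, 12] = b ✓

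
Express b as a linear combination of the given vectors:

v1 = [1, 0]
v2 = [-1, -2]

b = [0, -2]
c1 = 1, c2 = 1

b = 1·v1 + 1·v2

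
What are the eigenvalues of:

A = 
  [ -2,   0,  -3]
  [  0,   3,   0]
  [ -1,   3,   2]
λ = 3, √7, -√7  (≈ 3, 2.646, -2.646)

Characteristic polynomial: det(λI - A) = λ³ - 3λ² - 7λ + 21
Testing integer divisors of the constant term: p(3) = 0, so (λ - 3) is a factor:
p(λ) = (λ - 3)(λ² - 7)
λ² - 7 = 0  ⇒  λ = (0 ± √((0)² - 4·(-7)))/2 = (0 ± √(28))/2
  = √7,  -√7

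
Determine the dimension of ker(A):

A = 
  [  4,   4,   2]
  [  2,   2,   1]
nullity(A) = 2

Row reduce:
R2 → R2 - (1/2)·R1
REF = 
  [  4,   4,   2]
  [  0,   0,   0]
Pivot columns: 1 → 1 pivot.
rank(A) = 1, so nullity(A) = 3 - 1 = 2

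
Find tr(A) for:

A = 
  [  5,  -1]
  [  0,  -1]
4

tr(A) = 5 + -1 = 4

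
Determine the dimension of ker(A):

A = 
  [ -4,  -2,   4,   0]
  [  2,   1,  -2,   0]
nullity(A) = 3

Row reduce:
R2 → R2 + (1/2)·R1
REF = 
  [ -4,  -2,   4,   0]
  [  0,   0,   0,   0]
Pivot columns: 1 → 1 pivot.
rank(A) = 1, so nullity(A) = 4 - 1 = 3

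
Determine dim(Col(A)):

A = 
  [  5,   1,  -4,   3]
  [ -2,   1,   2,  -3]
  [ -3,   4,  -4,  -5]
Row reduce:
R2 → R2 + (2/5)·R1
R3 → R3 + (3/5)·R1
R3 → R3 - (23/7)·R2
REF = 
  [    5,     1,    -4,     3]
  [    0,   7/5,   2/5,  -9/5]
  [    0,     0, -54/7,  19/7]
Pivot columns: 1, 2, 3 → 3 pivots.
dim(Col(A)) = number of pivot columns = 3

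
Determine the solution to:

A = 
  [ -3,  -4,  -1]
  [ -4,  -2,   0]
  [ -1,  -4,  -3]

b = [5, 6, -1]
Row reduce the augmented matrix [A|b]:
R2 → R2 - (4/3)·R1
R3 → R3 - (1/3)·R1
R3 → R3 + (4/5)·R2
REF = 
  [   -3,    -4,    -1,     5]
  [    0,  10/3,   4/3,  -2/3]
  [    0,     0,  -8/5, -16/5]

Back-substitution:
x₃ = (-16/5) / (-8/5) = 2
x₂ = (-2/3 - (4/3)(2)) / (10/3) = -1
x₁ = (5 - (-4)(-1) - (-1)(2)) / (-3) = -1

x = [-1, -1, 2]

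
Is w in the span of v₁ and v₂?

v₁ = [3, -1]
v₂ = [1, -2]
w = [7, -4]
Yes

Form the augmented matrix and row-reduce:
[v₁|v₂|w] = 
  [  3,   1,   7]
  [ -1,  -2,  -4]
R2 → R2 + (1/3)·R1
REF = 
  [   3,    1,    7]
  [   0, -5/3, -5/3]

No row of the form [0 0 | nonzero], so the system is consistent. Back-substitution gives c₁ = 2, c₂ = 1: w = (2)·v₁ + (1)·v₂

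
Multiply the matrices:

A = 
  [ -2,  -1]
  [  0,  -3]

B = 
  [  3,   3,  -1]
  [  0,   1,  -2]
A is 2×2 and B is 2×3, so AB is 2×3. Each entry is (row of A)·(column of B):
AB[1,1] = (-2)(3) + (-1)(0) = -6
AB[1,2] = (-2)(3) + (-1)(1) = -7
AB[1,3] = (-2)(-1) + (-1)(-2) = 4
AB[2,1] = (0)(3) + (-3)(0) = 0
AB[2,2] = (0)(3) + (-3)(1) = -3
AB[2,3] = (0)(-1) + (-3)(-2) = 6

AB = 
  [ -6,  -7,   4]
  [  0,  -3,   6]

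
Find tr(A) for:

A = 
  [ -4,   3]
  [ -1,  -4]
-8

tr(A) = -4 + -4 = -8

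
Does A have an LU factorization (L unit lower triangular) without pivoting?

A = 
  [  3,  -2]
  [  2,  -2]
Yes.
A[1,1] = 3 ≠ 0, so Gaussian elimination proceeds without a row swap: multiplier ℓ₂₁ = (2)/(3) = 2/3, and U[2,2] = -2 - (2/3)(-2) = -2/3.
L = 
  [  1,   0]
  [2/3,   1]
U = 
  [   3,   -2]
  [   0, -2/3]
Check row 2 of LU: [(2/3)(3), (2/3)(-2) + (-2/3)] = [2, -2] = row 2 of A ✓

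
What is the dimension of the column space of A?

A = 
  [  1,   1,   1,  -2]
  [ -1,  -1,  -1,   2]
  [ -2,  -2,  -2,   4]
dim(Col(A)) = 1

Row reduce:
R2 → R2 + (1)·R1
R3 → R3 + (2)·R1
REF = 
  [  1,   1,   1,  -2]
  [  0,   0,   0,   0]
  [  0,   0,   0,   0]
Pivot columns: 1 → 1 pivot.
dim(Col(A)) = number of pivot columns = 1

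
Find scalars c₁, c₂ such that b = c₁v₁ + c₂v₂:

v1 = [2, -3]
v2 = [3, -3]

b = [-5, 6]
c1 = -1, c2 = -1

b = -1·v1 + -1·v2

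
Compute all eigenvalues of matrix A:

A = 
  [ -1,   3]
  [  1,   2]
tr(A) = 1, det(A) = -5
Characteristic polynomial: λ² - tr(A)λ + det(A) = λ² - λ - 5
λ² - λ - 5 = 0  ⇒  λ = (1 ± √((-1)² - 4·(-5)))/2 = (1 ± √(21))/2
  = (1 + √21)/2,  (1 - √21)/2

λ = (1 + √21)/2, (1 - √21)/2  (≈ 2.791, -1.791)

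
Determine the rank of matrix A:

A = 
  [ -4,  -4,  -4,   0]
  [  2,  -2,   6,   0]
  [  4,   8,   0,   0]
rank(A) = 2

Row reduce:
R2 → R2 + (1/2)·R1
R3 → R3 + (1)·R1
R3 → R3 + (1)·R2
REF = 
  [ -4,  -4,  -4,   0]
  [  0,  -4,   4,   0]
  [  0,   0,   0,   0]
Pivot columns: 1, 2 → 2 pivots.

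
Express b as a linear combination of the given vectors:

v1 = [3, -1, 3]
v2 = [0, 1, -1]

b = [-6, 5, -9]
c1 = -2, c2 = 3

b = -2·v1 + 3·v2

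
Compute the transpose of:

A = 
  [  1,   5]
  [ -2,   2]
Aᵀ = 
  [  1,  -2]
  [  5,   2]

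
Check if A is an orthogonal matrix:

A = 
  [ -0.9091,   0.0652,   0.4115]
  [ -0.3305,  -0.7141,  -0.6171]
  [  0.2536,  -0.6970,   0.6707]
Yes

AᵀA = 
  [  1,   0,  -0.0001]
  [  0,   1,   0]
  [ -0.0001,   0,   1]
≈ I (equal to I up to the 4-dp rounding of the entries)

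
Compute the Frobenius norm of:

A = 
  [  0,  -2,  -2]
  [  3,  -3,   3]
||A||_F = 5.916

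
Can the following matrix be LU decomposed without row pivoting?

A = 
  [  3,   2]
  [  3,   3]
Yes.
A[1,1] = 3 ≠ 0, so Gaussian elimination proceeds without a row swap: multiplier ℓ₂₁ = (3)/(3) = 1, and U[2,2] = 3 - (1)(2) = 1.
L = 
  [  1,   0]
  [  1,   1]
U = 
  [  3,   2]
  [  0,   1]
Check row 2 of LU: [(1)(3), (1)(2) + 1] = [3, 3] = row 2 of A ✓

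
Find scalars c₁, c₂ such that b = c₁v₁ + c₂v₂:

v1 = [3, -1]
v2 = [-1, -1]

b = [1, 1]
c1 = 0, c2 = -1

b = 0·v1 + -1·v2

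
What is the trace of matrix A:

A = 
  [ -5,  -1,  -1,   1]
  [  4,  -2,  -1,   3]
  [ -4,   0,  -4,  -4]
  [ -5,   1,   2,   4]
-7

tr(A) = -5 + -2 + -4 + 4 = -7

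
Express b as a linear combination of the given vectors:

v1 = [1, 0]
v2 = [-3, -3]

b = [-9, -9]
c1 = 0, c2 = 3

b = 0·v1 + 3·v2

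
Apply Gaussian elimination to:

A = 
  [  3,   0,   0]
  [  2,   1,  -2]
Row operations:
R2 → R2 - (2/3)·R1

Resulting echelon form:
REF = 
  [  3,   0,   0]
  [  0,   1,  -2]

Rank = 2 (number of non-zero pivot rows).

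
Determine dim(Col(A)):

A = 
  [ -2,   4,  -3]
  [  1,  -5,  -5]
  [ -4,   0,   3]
Row reduce:
R2 → R2 + (1/2)·R1
R3 → R3 - (2)·R1
R3 → R3 - (8/3)·R2
REF = 
  [   -2,     4,    -3]
  [    0,    -3, -13/2]
  [    0,     0,  79/3]
Pivot columns: 1, 2, 3 → 3 pivots.
dim(Col(A)) = number of pivot columns = 3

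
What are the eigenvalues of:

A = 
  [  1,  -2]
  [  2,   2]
tr(A) = 3, det(A) = 6
Characteristic polynomial: λ² - tr(A)λ + det(A) = λ² - 3λ + 6
λ² - 3λ + 6 = 0  ⇒  λ = (3 ± √((-3)² - 4·(6)))/2 = (3 ± √(-15))/2
  = (3 + i√15)/2,  (3 - i√15)/2

λ = (3 + i√15)/2, (3 - i√15)/2  (≈ 1.5 + 1.936i, 1.5 - 1.936i)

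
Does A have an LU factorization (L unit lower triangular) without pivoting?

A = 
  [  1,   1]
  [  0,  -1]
Yes.
A[1,1] = 1 ≠ 0, so Gaussian elimination proceeds without a row swap: multiplier ℓ₂₁ = (0)/(1) = 0, and U[2,2] = -1 - (0)(1) = -1.
L = 
  [  1,   0]
  [  0,   1]
U = 
  [  1,   1]
  [  0,  -1]
Check row 2 of LU: [(0)(1), (0)(1) + (-1)] = [0, -1] = row 2 of A ✓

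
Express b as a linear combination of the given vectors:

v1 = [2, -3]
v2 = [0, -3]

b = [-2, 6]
c1 = -1, c2 = -1

b = -1·v1 + -1·v2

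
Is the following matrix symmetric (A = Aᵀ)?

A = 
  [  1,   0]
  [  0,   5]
Yes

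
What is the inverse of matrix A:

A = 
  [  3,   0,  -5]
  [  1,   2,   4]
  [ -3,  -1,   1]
det(A) = (3)·((2)(1) - (4)(-1)) - (0)·((1)(1) - (4)(-3)) + (-5)·((1)(-1) - (2)(-3))
  = (3)(6) - (0)(13) + (-5)(5)
  = -7
det(A) = -7 ≠ 0, so A is invertible.

Cofactors Cᵢⱼ = (-1)ⁱ⁺ʲ·Mᵢⱼ:
C = 
  [  6, -13,   5]
  [  5, -12,   3]
  [ 10, -17,   6]

adj(A) = Cᵀ:
adj(A) = 
  [  6,   5,  10]
  [-13, -12, -17]
  [  5,   3,   6]

A⁻¹ = (-1/7) · adj(A):
A⁻¹ = 
  [ -6/7,  -5/7, -10/7]
  [ 13/7,  12/7,  17/7]
  [ -5/7,  -3/7,  -6/7]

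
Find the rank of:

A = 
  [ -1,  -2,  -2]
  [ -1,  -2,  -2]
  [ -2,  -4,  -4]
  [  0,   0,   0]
rank(A) = 1

Row reduce:
R2 → R2 - (1)·R1
R3 → R3 - (2)·R1
REF = 
  [ -1,  -2,  -2]
  [  0,   0,   0]
  [  0,   0,   0]
  [  0,   0,   0]
Pivot columns: 1 → 1 pivot.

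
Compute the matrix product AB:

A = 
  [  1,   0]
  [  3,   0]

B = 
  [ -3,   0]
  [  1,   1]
A is 2×2 and B is 2×2, so AB is 2×2. Each entry is (row of A)·(column of B):
AB[1,1] = (1)(-3) + (0)(1) = -3
AB[1,2] = (1)(0) + (0)(1) = 0
AB[2,1] = (3)(-3) + (0)(1) = -9
AB[2,2] = (3)(0) + (0)(1) = 0

AB = 
  [ -3,   0]
  [ -9,   0]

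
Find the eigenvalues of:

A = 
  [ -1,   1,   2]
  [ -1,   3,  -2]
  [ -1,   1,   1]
Characteristic polynomial: det(λI - A) = λ³ - 3λ² + 4λ - 2
Testing integer divisors of the constant term: p(1) = 0, so (λ - 1) is a factor:
p(λ) = (λ - 1)(λ² - 2λ + 2)
λ² - 2λ + 2 = 0  ⇒  λ = (2 ± √((-2)² - 4·(2)))/2 = (2 ± √(-4))/2
  = 1 + i,  1 - i

λ = 1, 1 + i, 1 - i  (≈ 1, 1 + 1i, 1 - 1i)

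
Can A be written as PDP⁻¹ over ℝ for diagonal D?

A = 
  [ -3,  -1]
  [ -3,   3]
Yes

tr(A) = 0, det(A) = -12
Characteristic polynomial: λ² - tr(A)λ + det(A) = λ² - 12
λ² - 12 = 0  ⇒  λ = (0 ± √((0)² - 4·(-12)))/2 = (0 ± √(48))/2
  = 2√3,  -2√3
Eigenvalues: 2√3, -2√3  (≈ 3.464, -3.464)
The two irrational eigenvalues are distinct (simple), so each has alg. mult. = geom. mult. = 1.
Sum of geometric multiplicities equals n, so A has n independent eigenvectors.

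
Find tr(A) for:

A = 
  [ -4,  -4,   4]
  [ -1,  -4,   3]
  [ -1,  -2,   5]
-3

tr(A) = -4 + -4 + 5 = -3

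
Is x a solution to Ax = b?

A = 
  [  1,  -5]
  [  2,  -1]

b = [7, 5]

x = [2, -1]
Yes

Ax = [7, 5] = b ✓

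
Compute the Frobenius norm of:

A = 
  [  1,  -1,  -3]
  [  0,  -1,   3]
||A||_F = 4.583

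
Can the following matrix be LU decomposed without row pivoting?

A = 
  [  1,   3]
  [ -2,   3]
Yes.
A[1,1] = 1 ≠ 0, so Gaussian elimination proceeds without a row swap: multiplier ℓ₂₁ = (-2)/(1) = -2, and U[2,2] = 3 - (-2)(3) = 9.
L = 
  [  1,   0]
  [ -2,   1]
U = 
  [  1,   3]
  [  0,   9]
Check row 2 of LU: [(-2)(1), (-2)(3) + 9] = [-2, 3] = row 2 of A ✓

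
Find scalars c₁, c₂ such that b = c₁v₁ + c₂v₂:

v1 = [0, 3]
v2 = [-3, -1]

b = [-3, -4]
c1 = -1, c2 = 1

b = -1·v1 + 1·v2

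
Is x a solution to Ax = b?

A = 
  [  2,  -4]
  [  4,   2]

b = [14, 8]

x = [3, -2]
Yes

Ax = [14, 8] = b ✓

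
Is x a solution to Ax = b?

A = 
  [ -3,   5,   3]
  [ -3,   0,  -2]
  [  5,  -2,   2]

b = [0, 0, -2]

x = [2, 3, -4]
No

Ax = [-3, 2, -4] ≠ b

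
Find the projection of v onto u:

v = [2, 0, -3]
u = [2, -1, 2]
v·u = (2)(2) + (0)(-1) + (-3)(2) = -2
u·u = (2)² + (-1)² + (2)² = 9
proj_u(v) = (v·u / u·u) × u = (-2/9) × u

proj_u(v) = [-4/9, 2/9, -4/9]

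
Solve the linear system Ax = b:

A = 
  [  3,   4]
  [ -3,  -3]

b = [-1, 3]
x = [-3, 2]

Row reduce the augmented matrix [A|b]:
R2 → R2 + (1)·R1
REF = 
  [  3,   4,  -1]
  [  0,   1,   2]

Back-substitution:
x₂ = 2 / 1 = 2
x₁ = (-1 - (4)(2)) / 3 = -3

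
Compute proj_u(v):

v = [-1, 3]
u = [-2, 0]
proj_u(v) = [-1, 0]

v·u = (-1)(-2) + (3)(0) = 2
u·u = (-2)² + (0)² = 4
proj_u(v) = (v·u / u·u) × u = (2/4) × u = (1/2) × u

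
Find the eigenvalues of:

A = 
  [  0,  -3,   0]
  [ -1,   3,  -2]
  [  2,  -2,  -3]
λ = -3, (3 + √37)/2, (3 - √37)/2  (≈ -3, 4.541, -1.541)

Characteristic polynomial: det(λI - A) = λ³ - 16λ - 21
Testing integer divisors of the constant term: p(-3) = 0, so (λ + 3) is a factor:
p(λ) = (λ + 3)(λ² - 3λ - 7)
λ² - 3λ - 7 = 0  ⇒  λ = (3 ± √((-3)² - 4·(-7)))/2 = (3 ± √(37))/2
  = (3 + √37)/2,  (3 - √37)/2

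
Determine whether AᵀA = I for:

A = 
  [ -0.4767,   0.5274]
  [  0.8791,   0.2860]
No

AᵀA = 
  [  1.0001,   0]
  [  0,   0.3599]
≠ I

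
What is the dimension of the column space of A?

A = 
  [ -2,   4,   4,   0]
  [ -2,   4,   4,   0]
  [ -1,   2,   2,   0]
Row reduce:
R2 → R2 - (1)·R1
R3 → R3 - (1/2)·R1
REF = 
  [ -2,   4,   4,   0]
  [  0,   0,   0,   0]
  [  0,   0,   0,   0]
Pivot columns: 1 → 1 pivot.
dim(Col(A)) = number of pivot columns = 1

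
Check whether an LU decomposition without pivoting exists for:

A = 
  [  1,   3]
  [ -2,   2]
Yes.
A[1,1] = 1 ≠ 0, so Gaussian elimination proceeds without a row swap: multiplier ℓ₂₁ = (-2)/(1) = -2, and U[2,2] = 2 - (-2)(3) = 8.
L = 
  [  1,   0]
  [ -2,   1]
U = 
  [  1,   3]
  [  0,   8]
Check row 2 of LU: [(-2)(1), (-2)(3) + 8] = [-2, 2] = row 2 of A ✓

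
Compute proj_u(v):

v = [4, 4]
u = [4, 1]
proj_u(v) = [80/17, 20/17]

v·u = (4)(4) + (4)(1) = 20
u·u = (4)² + (1)² = 17
proj_u(v) = (v·u / u·u) × u = (20/17) × u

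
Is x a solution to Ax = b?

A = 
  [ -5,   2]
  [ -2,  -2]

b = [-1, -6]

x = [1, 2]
Yes

Ax = [-1, -6] = b ✓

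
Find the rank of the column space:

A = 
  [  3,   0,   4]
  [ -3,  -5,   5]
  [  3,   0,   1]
Row reduce:
R2 → R2 + (1)·R1
R3 → R3 - (1)·R1
REF = 
  [  3,   0,   4]
  [  0,  -5,   9]
  [  0,   0,  -3]
Pivot columns: 1, 2, 3 → 3 pivots.
dim(Col(A)) = number of pivot columns = 3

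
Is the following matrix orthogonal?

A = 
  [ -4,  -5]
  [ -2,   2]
No

AᵀA = 
  [ 20,  16]
  [ 16,  29]
≠ I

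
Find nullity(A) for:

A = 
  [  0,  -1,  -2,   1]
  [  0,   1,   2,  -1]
nullity(A) = 3

Row reduce:
R2 → R2 + (1)·R1
REF = 
  [  0,  -1,  -2,   1]
  [  0,   0,   0,   0]
Pivot columns: 2 → 1 pivot.
rank(A) = 1, so nullity(A) = 4 - 1 = 3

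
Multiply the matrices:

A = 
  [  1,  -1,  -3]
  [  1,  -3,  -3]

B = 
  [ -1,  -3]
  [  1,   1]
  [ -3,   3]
A is 2×3 and B is 3×2, so AB is 2×2. Each entry is (row of A)·(column of B):
AB[1,1] = (1)(-1) + (-1)(1) + (-3)(-3) = 7
AB[1,2] = (1)(-3) + (-1)(1) + (-3)(3) = -13
AB[2,1] = (1)(-1) + (-3)(1) + (-3)(-3) = 5
AB[2,2] = (1)(-3) + (-3)(1) + (-3)(3) = -15

AB = 
  [  7, -13]
  [  5, -15]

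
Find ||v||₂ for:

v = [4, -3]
5

||v||₂ = √((4)² + (-3)²) = √25 = 5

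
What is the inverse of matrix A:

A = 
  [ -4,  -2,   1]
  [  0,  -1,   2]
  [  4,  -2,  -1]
det(A) = (-4)·((-1)(-1) - (2)(-2)) - (-2)·((0)(-1) - (2)(4)) + (1)·((0)(-2) - (-1)(4))
  = (-4)(5) - (-2)(-8) + (1)(4)
  = -32
det(A) = -32 ≠ 0, so A is invertible.

Cofactors Cᵢⱼ = (-1)ⁱ⁺ʲ·Mᵢⱼ:
C = 
  [  5,   8,   4]
  [ -4,   0, -16]
  [ -3,   8,   4]

adj(A) = Cᵀ:
adj(A) = 
  [  5,  -4,  -3]
  [  8,   0,   8]
  [  4, -16,   4]

A⁻¹ = (-1/32) · adj(A):
A⁻¹ = 
  [-5/32,   1/8,  3/32]
  [ -1/4,     0,  -1/4]
  [ -1/8,   1/2,  -1/8]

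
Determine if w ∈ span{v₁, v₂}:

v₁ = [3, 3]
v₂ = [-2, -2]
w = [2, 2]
Yes

Form the augmented matrix and row-reduce:
[v₁|v₂|w] = 
  [  3,  -2,   2]
  [  3,  -2,   2]
R2 → R2 - (1)·R1
REF = 
  [  3,  -2,   2]
  [  0,   0,   0]

No row of the form [0 0 | nonzero], so the system is consistent. Back-substitution gives c₁ = 2/3, c₂ = 0: w = (2/3)·v₁ + (0)·v₂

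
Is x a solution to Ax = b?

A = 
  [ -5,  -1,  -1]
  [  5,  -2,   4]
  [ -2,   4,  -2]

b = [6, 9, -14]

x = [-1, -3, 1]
No

Ax = [7, 5, -12] ≠ b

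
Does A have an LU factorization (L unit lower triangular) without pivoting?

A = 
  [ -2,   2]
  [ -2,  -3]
Yes.
A[1,1] = -2 ≠ 0, so Gaussian elimination proceeds without a row swap: multiplier ℓ₂₁ = (-2)/(-2) = 1, and U[2,2] = -3 - (1)(2) = -5.
L = 
  [  1,   0]
  [  1,   1]
U = 
  [ -2,   2]
  [  0,  -5]
Check row 2 of LU: [(1)(-2), (1)(2) + (-5)] = [-2, -3] = row 2 of A ✓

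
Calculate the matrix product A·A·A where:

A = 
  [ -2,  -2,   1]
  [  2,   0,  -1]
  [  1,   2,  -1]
A^3 = 
  [  9,  -4,  -4]
  [  1,  16,  -2]
  [-10,  -2,   5]

A² = A·A:
A²[1,1] = (-2)(-2) + (-2)(2) + (1)(1) = 1
A²[1,2] = (-2)(-2) + (-2)(0) + (1)(2) = 6
A²[1,3] = (-2)(1) + (-2)(-1) + (1)(-1) = -1
A²[2,1] = (2)(-2) + (0)(2) + (-1)(1) = -5
A²[2,2] = (2)(-2) + (0)(0) + (-1)(2) = -6
A²[2,3] = (2)(1) + (0)(-1) + (-1)(-1) = 3
A²[3,1] = (1)(-2) + (2)(2) + (-1)(1) = 1
A²[3,2] = (1)(-2) + (2)(0) + (-1)(2) = -4
A²[3,3] = (1)(1) + (2)(-1) + (-1)(-1) = 0
A² = 
  [  1,   6,  -1]
  [ -5,  -6,   3]
  [  1,  -4,   0]

A^3 = A^2·A:
A^3[1,1] = (1)(-2) + (6)(2) + (-1)(1) = 9
A^3[1,2] = (1)(-2) + (6)(0) + (-1)(2) = -4
A^3[1,3] = (1)(1) + (6)(-1) + (-1)(-1) = -4
A^3[2,1] = (-5)(-2) + (-6)(2) + (3)(1) = 1
A^3[2,2] = (-5)(-2) + (-6)(0) + (3)(2) = 16
A^3[2,3] = (-5)(1) + (-6)(-1) + (3)(-1) = -2
A^3[3,1] = (1)(-2) + (-4)(2) + (0)(1) = -10
A^3[3,2] = (1)(-2) + (-4)(0) + (0)(2) = -2
A^3[3,3] = (1)(1) + (-4)(-1) + (0)(-1) = 5
A^3 = 
  [  9,  -4,  -4]
  [  1,  16,  -2]
  [-10,  -2,   5]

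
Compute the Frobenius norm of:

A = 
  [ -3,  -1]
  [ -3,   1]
||A||_F = 4.472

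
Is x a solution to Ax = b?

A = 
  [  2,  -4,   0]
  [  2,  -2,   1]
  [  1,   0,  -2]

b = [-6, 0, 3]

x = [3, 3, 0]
Yes

Ax = [-6, 0, 3] = b ✓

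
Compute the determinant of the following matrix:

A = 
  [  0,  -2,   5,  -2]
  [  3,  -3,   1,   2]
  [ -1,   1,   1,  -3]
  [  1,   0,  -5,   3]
-29

Cofactor expansion along row 1: det(A) = a₁₁M₁₁ - a₁₂M₁₂ + a₁₃M₁₃ - a₁₄M₁₄

M₁₁ = det[[-3, 1, 2]; [1, 1, -3]; [0, -5, 3]]
  = (-3)·((1)(3) - (-3)(-5)) - (1)·((1)(3) - (-3)(0)) + (2)·((1)(-5) - (1)(0))
  = (-3)(-12) - (1)(3) + (2)(-5)
  = 23
M₁₂ = det[[3, 1, 2]; [-1, 1, -3]; [1, -5, 3]]
  = (3)·((1)(3) - (-3)(-5)) - (1)·((-1)(3) - (-3)(1)) + (2)·((-1)(-5) - (1)(1))
  = (3)(-12) - (1)(0) + (2)(4)
  = -28
M₁₃ = det[[3, -3, 2]; [-1, 1, -3]; [1, 0, 3]]
  = (3)·((1)(3) - (-3)(0)) - (-3)·((-1)(3) - (-3)(1)) + (2)·((-1)(0) - (1)(1))
  = (3)(3) - (-3)(0) + (2)(-1)
  = 7
M₁₄ = det[[3, -3, 1]; [-1, 1, 1]; [1, 0, -5]]
  = (3)·((1)(-5) - (1)(0)) - (-3)·((-1)(-5) - (1)(1)) + (1)·((-1)(0) - (1)(1))
  = (3)(-5) - (-3)(4) + (1)(-1)
  = -4

det(A) = (0)(23) - (-2)(-28) + (5)(7) - (-2)(-4) = -29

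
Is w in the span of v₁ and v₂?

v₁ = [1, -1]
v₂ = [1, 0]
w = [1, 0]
Yes

Form the augmented matrix and row-reduce:
[v₁|v₂|w] = 
  [  1,   1,   1]
  [ -1,   0,   0]
R2 → R2 + (1)·R1
REF = 
  [  1,   1,   1]
  [  0,   1,   1]

No row of the form [0 0 | nonzero], so the system is consistent. Back-substitution gives c₁ = 0, c₂ = 1: w = (0)·v₁ + (1)·v₂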